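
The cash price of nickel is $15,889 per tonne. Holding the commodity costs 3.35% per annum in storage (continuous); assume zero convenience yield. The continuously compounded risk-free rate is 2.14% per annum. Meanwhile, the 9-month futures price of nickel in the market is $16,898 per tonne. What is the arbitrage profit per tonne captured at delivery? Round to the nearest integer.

Fair futures: F* = S·e^(carry·T), with carry = (r + u) = 0.0214 + 0.0335 = 0.0549
F* = 15889 · e^(0.0549 × 9/12) = 15889 · e^0.041175 = 15889 × 1.042034 = $16556.8782
Market $16898 > fair $16556.8782: forward overpriced → cash-and-carry (buy spot, short the forward).
At maturity, profit = |F_mkt − F*| = |16898 − 16556.8782| = $341 per tonne

$341 per tonne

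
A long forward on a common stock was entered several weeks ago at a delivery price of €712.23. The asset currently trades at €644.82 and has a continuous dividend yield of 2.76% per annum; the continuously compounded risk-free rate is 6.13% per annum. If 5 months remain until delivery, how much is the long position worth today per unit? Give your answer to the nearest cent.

Current fair forward for the remaining 5 months: F = S·e^((r − q)·T), (r − q) = 0.0613 − 0.0276 = 0.0337
F = 644.82 · e^(0.0337 × 5/12) = 644.82 × 1.014141 = 653.9384
Value of long forward = (F − K)·e^(−rT) = (653.9384 − 712.23) · e^(−0.0613·5/12)
= -58.2916 × 0.974782 = -56.82

-€56.82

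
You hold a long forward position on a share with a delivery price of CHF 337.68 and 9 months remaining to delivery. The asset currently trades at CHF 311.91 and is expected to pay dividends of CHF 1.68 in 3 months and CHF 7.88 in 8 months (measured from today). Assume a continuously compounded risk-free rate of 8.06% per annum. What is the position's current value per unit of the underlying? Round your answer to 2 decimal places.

PV(remaining dividends) I = 1.68·e^(−0.0806·3/12) + 7.88·e^(−0.0806·8/12) = 9.1142
Current forward F = (S − I)·e^(rT) = (311.91 − 9.1142)·e^(0.0806·9/12) = 302.7958 × 1.062314 = 321.6642
Value (long) = (F − K)·e^(−rT) = (321.6642 − 337.68) × 0.941341 = -15.0763
Value = -CHF 15.08

-CHF 15.08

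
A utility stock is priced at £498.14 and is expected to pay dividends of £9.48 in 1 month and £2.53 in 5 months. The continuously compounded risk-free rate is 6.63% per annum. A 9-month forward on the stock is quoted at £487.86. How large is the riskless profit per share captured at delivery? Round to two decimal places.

PV(dividends) I = 9.48·e^(−0.0663·1/12) + 2.53·e^(−0.0663·5/12) = 11.8888
Fair forward F* = (S − I)·e^(rT) = (498.14 − 11.8888)·e^0.049725 = 486.2512 × 1.050982 = 511.0413
Market £487.86 < fair 511.0413: forward underpriced → reverse cash-and-carry (short the stock, invest proceeds at r, pay the dividends, go long the forward).
Profit at T = |F_mkt − F*| = |487.86 − 511.0413| = £23.18 per share

£23.18 per share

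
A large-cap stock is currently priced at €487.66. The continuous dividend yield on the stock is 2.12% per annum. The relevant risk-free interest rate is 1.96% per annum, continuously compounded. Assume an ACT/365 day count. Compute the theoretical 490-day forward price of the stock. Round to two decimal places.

€486.61

F = S·e^((r − q)T) = 487.66 · e^((0.0196 − 0.0212) × 490/365)
= 487.66 · e^-0.002148 = 487.66 × 0.997854
F = €486.61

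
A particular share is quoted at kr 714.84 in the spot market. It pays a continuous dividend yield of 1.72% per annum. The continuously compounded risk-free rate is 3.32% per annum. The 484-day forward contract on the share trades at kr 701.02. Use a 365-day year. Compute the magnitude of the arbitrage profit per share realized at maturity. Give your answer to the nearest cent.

kr 29.15 per share

Fair forward: F* = S·e^(carry·T), with carry = (r − q) = 0.0332 − 0.0172 = 0.0160
F* = 714.84 · e^(0.0160 × 484/365) = 714.84 · e^0.021216 = 714.84 × 1.021443 = kr 730.1683
Market kr 701.02 < fair kr 730.1683: forward underpriced → reverse cash-and-carry (short spot, go long the forward).
At maturity, profit = |F_mkt − F*| = |701.02 − 730.1683| = kr 29.15 per share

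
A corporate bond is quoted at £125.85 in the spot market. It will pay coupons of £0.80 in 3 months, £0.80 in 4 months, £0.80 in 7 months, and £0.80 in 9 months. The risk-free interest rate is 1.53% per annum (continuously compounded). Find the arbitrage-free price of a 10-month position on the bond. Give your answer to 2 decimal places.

PV(coupons) I = 0.80·e^(−0.0153·3/12) + 0.80·e^(−0.0153·4/12) + 0.80·e^(−0.0153·7/12) + 0.80·e^(−0.0153·9/12)
I = 0.7969 + 0.7959 + 0.7929 + 0.7909 = 3.1766
F = (S − I)·e^(rT) = (125.85 − 3.1766) · e^(0.0153·10/12)
= 122.6734 · e^0.012750 = 122.6734 × 1.012832 = £124.25

£124.25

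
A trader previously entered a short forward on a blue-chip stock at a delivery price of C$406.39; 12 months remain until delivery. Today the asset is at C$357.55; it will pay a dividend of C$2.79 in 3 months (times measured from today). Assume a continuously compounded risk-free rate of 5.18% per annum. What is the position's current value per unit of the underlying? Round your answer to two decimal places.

PV(remaining dividends) I = 2.79·e^(−0.0518·3/12) = 2.7541
Current forward F = (S − I)·e^(rT) = (357.55 − 2.7541)·e^(0.0518·12/12) = 354.7959 × 1.053165 = 373.6586
Value (long) = (F − K)·e^(−rT) = (373.6586 − 406.39) × 0.949519 = -31.0791
Short position value = −(long value) = C$31.08

C$31.08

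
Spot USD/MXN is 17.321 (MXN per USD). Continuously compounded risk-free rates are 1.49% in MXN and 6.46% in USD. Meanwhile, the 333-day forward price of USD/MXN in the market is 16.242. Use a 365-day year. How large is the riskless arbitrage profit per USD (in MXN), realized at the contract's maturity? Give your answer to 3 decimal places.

Fair forward: F* = S·e^(carry·T), with carry = (r_MXN − r_USD) = 0.0149 − 0.0646 = -0.0497
F* = 17.321 · e^(-0.0497 × 333/365) = 17.321 · e^-0.045343 = 17.321 × 0.955670 = 16.5532
Market 16.242 < fair 16.5532: forward underpriced → reverse cash-and-carry (short spot, go long the forward).
At maturity, profit = |F_mkt − F*| = |16.242 − 16.5532| = 0.311 per USD (in MXN)

0.311 per USD (in MXN)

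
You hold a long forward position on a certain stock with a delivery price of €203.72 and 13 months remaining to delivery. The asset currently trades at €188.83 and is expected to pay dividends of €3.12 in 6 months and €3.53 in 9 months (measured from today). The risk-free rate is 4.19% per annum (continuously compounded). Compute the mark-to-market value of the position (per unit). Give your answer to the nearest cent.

-€12.33

PV(remaining dividends) I = 3.12·e^(−0.0419·6/12) + 3.53·e^(−0.0419·9/12) = 6.4761
Current forward F = (S − I)·e^(rT) = (188.83 − 6.4761)·e^(0.0419·13/12) = 182.3539 × 1.046438 = 190.8221
Value (long) = (F − K)·e^(−rT) = (190.8221 − 203.72) × 0.955623 = -12.3255
Value = -€12.33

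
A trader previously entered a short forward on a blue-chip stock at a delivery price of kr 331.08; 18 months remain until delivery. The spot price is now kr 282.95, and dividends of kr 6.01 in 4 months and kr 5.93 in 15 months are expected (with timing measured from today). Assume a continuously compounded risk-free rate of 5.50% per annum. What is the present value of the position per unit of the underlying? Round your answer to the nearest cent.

PV(remaining dividends) I = 6.01·e^(−0.0550·4/12) + 5.93·e^(−0.0550·15/12) = 11.4368
Current forward F = (S − I)·e^(rT) = (282.95 − 11.4368)·e^(0.0550·18/12) = 271.5132 × 1.085999 = 294.8631
Value (long) = (F − K)·e^(−rT) = (294.8631 − 331.08) × 0.920811 = -33.3489
Short position value = −(long value) = kr 33.35

kr 33.35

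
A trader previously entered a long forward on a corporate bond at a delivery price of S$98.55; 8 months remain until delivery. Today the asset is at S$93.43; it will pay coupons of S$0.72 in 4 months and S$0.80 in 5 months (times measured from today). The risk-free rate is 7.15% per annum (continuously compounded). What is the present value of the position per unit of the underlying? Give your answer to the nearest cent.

PV(remaining coupons) I = 0.72·e^(−0.0715·4/12) + 0.80·e^(−0.0715·5/12) = 1.4796
Current forward F = (S − I)·e^(rT) = (93.43 − 1.4796)·e^(0.0715·8/12) = 91.9504 × 1.048821 = 96.4395
Value (long) = (F − K)·e^(−rT) = (96.4395 − 98.55) × 0.953452 = -2.0123
Value = -S$2.01

-S$2.01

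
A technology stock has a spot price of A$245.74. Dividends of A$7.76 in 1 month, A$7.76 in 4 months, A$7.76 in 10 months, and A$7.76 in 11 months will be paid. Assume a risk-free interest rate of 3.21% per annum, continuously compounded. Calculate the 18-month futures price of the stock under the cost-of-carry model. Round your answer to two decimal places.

PV(dividends) I = 7.76·e^(−0.0321·1/12) + 7.76·e^(−0.0321·4/12) + 7.76·e^(−0.0321·10/12) + 7.76·e^(−0.0321·11/12)
I = 7.7393 + 7.6774 + 7.5552 + 7.5350 = 30.5069
F = (S − I)·e^(rT) = (245.74 − 30.5069) · e^(0.0321·18/12)
= 215.2331 · e^0.048150 = 215.2331 × 1.049328 = A$225.85

A$225.85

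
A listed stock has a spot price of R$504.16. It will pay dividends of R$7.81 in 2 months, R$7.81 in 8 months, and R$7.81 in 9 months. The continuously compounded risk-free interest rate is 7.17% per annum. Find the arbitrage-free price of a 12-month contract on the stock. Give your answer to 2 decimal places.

R$517.39

PV(dividends) I = 7.81·e^(−0.0717·2/12) + 7.81·e^(−0.0717·8/12) + 7.81·e^(−0.0717·9/12)
I = 7.7172 + 7.4455 + 7.4011 = 22.5638
F = (S − I)·e^(rT) = (504.16 − 22.5638) · e^(0.0717·12/12)
= 481.5962 · e^0.071700 = 481.5962 × 1.074333 = R$517.39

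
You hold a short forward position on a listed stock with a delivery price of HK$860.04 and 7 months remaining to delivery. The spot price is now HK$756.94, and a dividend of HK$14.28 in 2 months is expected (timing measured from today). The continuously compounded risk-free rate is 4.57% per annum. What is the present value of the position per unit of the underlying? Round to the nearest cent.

HK$94.65

PV(remaining dividends) I = 14.28·e^(−0.0457·2/12) = 14.1716
Current forward F = (S − I)·e^(rT) = (756.94 − 14.1716)·e^(0.0457·7/12) = 742.7684 × 1.027017 = 762.8358
Value (long) = (F − K)·e^(−rT) = (762.8358 − 860.04) × 0.973694 = -94.6471
Short position value = −(long value) = HK$94.65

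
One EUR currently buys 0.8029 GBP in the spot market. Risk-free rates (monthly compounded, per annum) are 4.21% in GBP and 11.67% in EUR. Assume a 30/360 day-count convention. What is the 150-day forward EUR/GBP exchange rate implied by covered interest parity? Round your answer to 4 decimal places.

0.7785

By covered interest parity, F = S · (1+r_GBP/12)^(12T) / (1+r_EUR/12)^(12T)
= 0.8029 × 1.017665 / 1.049580 = 0.8029 × 0.969593
F = 0.7785 GBP per EUR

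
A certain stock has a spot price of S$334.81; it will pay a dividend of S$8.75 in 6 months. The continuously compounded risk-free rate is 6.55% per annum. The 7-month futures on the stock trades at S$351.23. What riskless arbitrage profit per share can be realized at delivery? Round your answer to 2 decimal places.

PV(dividends) I = 8.75·e^(−0.0655·6/12) = 8.4681
Fair futures F* = (S − I)·e^(rT) = (334.81 − 8.4681)·e^0.038208 = 326.3419 × 1.038947 = 339.0519
Market S$351.23 > fair 339.0519: forward overpriced → cash-and-carry (borrow at r, buy the stock and collect the dividends, short the forward).
Profit at T = |F_mkt − F*| = |351.23 − 339.0519| = S$12.18 per share

S$12.18 per share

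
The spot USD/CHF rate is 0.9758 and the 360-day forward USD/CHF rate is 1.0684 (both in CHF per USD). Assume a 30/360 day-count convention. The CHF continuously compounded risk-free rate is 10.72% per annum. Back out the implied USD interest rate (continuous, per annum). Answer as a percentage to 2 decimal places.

1.65%

F = S·e^((r_CHF − r_USD)T) ⇒ r_USD = r_CHF − ln(F/S)/T
ln(1.0684/0.9758) = 0.090660; /(360/360) = 0.090660
r_USD = 0.1072 − 0.090660 = 0.016540
r_USD = 1.65%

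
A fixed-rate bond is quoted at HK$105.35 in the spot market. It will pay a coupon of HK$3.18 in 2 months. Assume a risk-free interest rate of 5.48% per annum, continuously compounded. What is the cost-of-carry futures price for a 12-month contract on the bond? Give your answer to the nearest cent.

HK$107.96

PV(coupons) I = 3.18·e^(−0.0548·2/12)
I = 3.1511
F = (S − I)·e^(rT) = (105.35 − 3.1511) · e^(0.0548·12/12)
= 102.1989 · e^0.054800 = 102.1989 × 1.056329 = HK$107.96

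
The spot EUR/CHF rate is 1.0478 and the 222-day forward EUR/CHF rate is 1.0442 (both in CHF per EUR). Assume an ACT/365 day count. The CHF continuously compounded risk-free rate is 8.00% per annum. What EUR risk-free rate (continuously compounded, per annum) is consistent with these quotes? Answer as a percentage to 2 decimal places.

8.57%

F = S·e^((r_CHF − r_EUR)T) ⇒ r_EUR = r_CHF − ln(F/S)/T
ln(1.0442/1.0478) = -0.003442; /(222/365) = -0.005659
r_EUR = 0.0800 + 0.005659 = 0.085659
r_EUR = 8.57%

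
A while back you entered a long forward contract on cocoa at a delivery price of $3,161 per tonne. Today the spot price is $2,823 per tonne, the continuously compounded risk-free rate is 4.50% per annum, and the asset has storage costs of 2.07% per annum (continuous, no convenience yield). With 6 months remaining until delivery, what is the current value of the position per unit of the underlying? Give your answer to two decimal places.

Current fair forward for the remaining 6 months: F = S·e^((r + u)·T), (r + u) = 0.0450 + 0.0207 = 0.0657
F = 2823 · e^(0.0657 × 6/12) = 2823 × 1.03339552 = 2917.2756
Value of long forward = (F − K)·e^(−rT) = (2917.2756 − 3161) · e^(−0.0450·6/12)
= -243.7244 × 0.97775124 = -238.30

-$238.30 per tonne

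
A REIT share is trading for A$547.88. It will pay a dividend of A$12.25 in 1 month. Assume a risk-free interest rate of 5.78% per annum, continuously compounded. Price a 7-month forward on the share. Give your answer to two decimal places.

A$554.06

PV(dividends) I = 12.25·e^(−0.0578·1/12)
I = 12.1911
F = (S − I)·e^(rT) = (547.88 − 12.1911) · e^(0.0578·7/12)
= 535.6889 · e^0.033717 = 535.6889 × 1.034292 = A$554.06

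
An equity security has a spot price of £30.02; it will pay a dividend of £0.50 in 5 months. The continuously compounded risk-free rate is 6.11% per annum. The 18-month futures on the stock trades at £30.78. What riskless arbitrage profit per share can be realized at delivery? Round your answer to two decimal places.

£1.59 per share

PV(dividends) I = 0.50·e^(−0.0611·5/12) = 0.4874
Fair futures F* = (S − I)·e^(rT) = (30.02 − 0.4874)·e^0.091650 = 29.5326 × 1.095981 = 32.3672
Market £30.78 < fair 32.3672: forward underpriced → reverse cash-and-carry (short the stock, invest proceeds at r, pay the dividends, go long the forward).
Profit at T = |F_mkt − F*| = |30.78 − 32.3672| = £1.59 per share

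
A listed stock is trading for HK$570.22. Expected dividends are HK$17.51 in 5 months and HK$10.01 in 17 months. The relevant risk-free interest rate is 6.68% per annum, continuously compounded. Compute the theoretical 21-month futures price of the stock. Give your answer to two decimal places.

HK$611.55

PV(dividends) I = 17.51·e^(−0.0668·5/12) + 10.01·e^(−0.0668·17/12)
I = 17.0294 + 9.1062 = 26.1356
F = (S − I)·e^(rT) = (570.22 − 26.1356) · e^(0.0668·21/12)
= 544.0844 · e^0.116900 = 544.0844 × 1.124007 = HK$611.55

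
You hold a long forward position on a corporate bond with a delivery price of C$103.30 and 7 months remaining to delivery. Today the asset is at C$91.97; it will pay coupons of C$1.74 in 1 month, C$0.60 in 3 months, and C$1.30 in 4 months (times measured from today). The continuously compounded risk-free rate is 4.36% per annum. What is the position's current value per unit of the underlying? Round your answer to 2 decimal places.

PV(remaining coupons) I = 1.74·e^(−0.0436·1/12) + 0.60·e^(−0.0436·3/12) + 1.30·e^(−0.0436·4/12) = 3.6084
Current forward F = (S − I)·e^(rT) = (91.97 − 3.6084)·e^(0.0436·7/12) = 88.3616 × 1.025760 = 90.6378
Value (long) = (F − K)·e^(−rT) = (90.6378 − 103.30) × 0.974887 = -12.3442
Value = -C$12.34

-C$12.34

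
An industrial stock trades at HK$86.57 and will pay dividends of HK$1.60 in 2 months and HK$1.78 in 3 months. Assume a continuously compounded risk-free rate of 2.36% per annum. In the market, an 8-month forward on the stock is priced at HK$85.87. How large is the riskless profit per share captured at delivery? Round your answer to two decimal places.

PV(dividends) I = 1.60·e^(−0.0236·2/12) + 1.78·e^(−0.0236·3/12) = 3.3632
Fair forward F* = (S − I)·e^(rT) = (86.57 − 3.3632)·e^0.015733 = 83.2068 × 1.015857 = 84.5262
Market HK$85.87 > fair 84.5262: forward overpriced → cash-and-carry (borrow at r, buy the stock and collect the dividends, short the forward).
Profit at T = |F_mkt − F*| = |85.87 − 84.5262| = HK$1.34 per share

HK$1.34 per share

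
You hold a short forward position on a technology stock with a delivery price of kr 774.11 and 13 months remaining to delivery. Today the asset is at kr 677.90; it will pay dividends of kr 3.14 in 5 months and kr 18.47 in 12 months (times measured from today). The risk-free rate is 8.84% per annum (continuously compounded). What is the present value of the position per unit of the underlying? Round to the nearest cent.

PV(remaining dividends) I = 3.14·e^(−0.0884·5/12) + 18.47·e^(−0.0884·12/12) = 19.9338
Current forward F = (S − I)·e^(rT) = (677.90 − 19.9338)·e^(0.0884·13/12) = 657.9662 × 1.100502 = 724.0931
Value (long) = (F − K)·e^(−rT) = (724.0931 − 774.11) × 0.908676 = -45.4492
Short position value = −(long value) = kr 45.45

kr 45.45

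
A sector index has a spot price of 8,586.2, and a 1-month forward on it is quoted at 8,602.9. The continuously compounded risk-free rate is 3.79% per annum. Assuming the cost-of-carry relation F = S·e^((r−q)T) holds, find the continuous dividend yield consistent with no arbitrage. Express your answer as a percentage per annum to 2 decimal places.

From F = S·e^((r−q)T): (r − q) = ln(F/S)/T
ln(8602.9/8586.2) = ln(1.001945) = 0.001943
(r − q) = 0.001943 / (1/12) = 0.023316
q = r − ln(F/S)/T = 0.0379 − 0.023316 = 0.014584
q = 1.46%

1.46%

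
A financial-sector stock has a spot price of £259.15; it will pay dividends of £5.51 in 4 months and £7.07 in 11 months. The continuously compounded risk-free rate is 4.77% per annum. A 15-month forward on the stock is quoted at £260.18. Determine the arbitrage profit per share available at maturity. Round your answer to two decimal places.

PV(dividends) I = 5.51·e^(−0.0477·4/12) + 7.07·e^(−0.0477·11/12) = 12.1906
Fair forward F* = (S − I)·e^(rT) = (259.15 − 12.1906)·e^0.059625 = 246.9594 × 1.061438 = 262.1321
Market £260.18 < fair 262.1321: forward underpriced → reverse cash-and-carry (short the stock, invest proceeds at r, pay the dividends, go long the forward).
Profit at T = |F_mkt − F*| = |260.18 − 262.1321| = £1.95 per share

£1.95 per share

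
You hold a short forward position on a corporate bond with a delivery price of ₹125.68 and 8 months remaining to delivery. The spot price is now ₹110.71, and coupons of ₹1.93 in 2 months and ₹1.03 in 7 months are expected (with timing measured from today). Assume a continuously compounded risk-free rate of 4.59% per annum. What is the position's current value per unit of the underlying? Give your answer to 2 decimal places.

₹14.10

PV(remaining coupons) I = 1.93·e^(−0.0459·2/12) + 1.03·e^(−0.0459·7/12) = 2.9181
Current forward F = (S − I)·e^(rT) = (110.71 − 2.9181)·e^(0.0459·8/12) = 107.7919 × 1.031073 = 111.1413
Value (long) = (F − K)·e^(−rT) = (111.1413 − 125.68) × 0.969863 = -14.1005
Short position value = −(long value) = ₹14.10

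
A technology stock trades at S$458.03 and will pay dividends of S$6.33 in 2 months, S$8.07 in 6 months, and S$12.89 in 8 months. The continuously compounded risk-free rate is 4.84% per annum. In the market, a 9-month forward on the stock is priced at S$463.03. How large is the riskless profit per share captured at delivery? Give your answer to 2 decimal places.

S$15.69 per share

PV(dividends) I = 6.33·e^(−0.0484·2/12) + 8.07·e^(−0.0484·6/12) + 12.89·e^(−0.0484·8/12) = 26.6369
Fair forward F* = (S − I)·e^(rT) = (458.03 − 26.6369)·e^0.036300 = 431.3931 × 1.036967 = 447.3404
Market S$463.03 > fair 447.3404: forward overpriced → cash-and-carry (borrow at r, buy the stock and collect the dividends, short the forward).
Profit at T = |F_mkt − F*| = |463.03 − 447.3404| = S$15.69 per share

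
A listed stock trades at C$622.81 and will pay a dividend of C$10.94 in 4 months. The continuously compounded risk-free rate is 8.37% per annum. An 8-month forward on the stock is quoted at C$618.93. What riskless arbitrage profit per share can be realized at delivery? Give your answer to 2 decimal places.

PV(dividends) I = 10.94·e^(−0.0837·4/12) = 10.6390
Fair forward F* = (S − I)·e^(rT) = (622.81 − 10.6390)·e^0.055800 = 612.1710 × 1.057386 = 647.3010
Market C$618.93 < fair 647.3010: forward underpriced → reverse cash-and-carry (short the stock, invest proceeds at r, pay the dividends, go long the forward).
Profit at T = |F_mkt − F*| = |618.93 − 647.3010| = C$28.37 per share

C$28.37 per share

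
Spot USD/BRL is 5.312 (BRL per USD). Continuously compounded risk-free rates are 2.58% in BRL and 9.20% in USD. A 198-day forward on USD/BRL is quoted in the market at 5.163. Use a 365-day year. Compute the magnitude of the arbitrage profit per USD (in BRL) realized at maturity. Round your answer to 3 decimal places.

0.038 per USD (in BRL)

Fair forward: F* = S·e^(carry·T), with carry = (r_BRL − r_USD) = 0.0258 − 0.0920 = -0.0662
F* = 5.312 · e^(-0.0662 × 198/365) = 5.312 · e^-0.035911 = 5.312 × 0.964726 = 5.1246
Market 5.163 > fair 5.1246: forward overpriced → cash-and-carry (buy spot, short the forward).
At maturity, profit = |F_mkt − F*| = |5.163 − 5.1246| = 0.038 per USD (in BRL)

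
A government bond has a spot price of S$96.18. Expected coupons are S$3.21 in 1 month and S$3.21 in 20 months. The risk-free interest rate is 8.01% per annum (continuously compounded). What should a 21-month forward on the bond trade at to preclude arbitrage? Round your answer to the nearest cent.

S$103.75

PV(coupons) I = 3.21·e^(−0.0801·1/12) + 3.21·e^(−0.0801·20/12)
I = 3.1886 + 2.8088 = 5.9974
F = (S − I)·e^(rT) = (96.18 − 5.9974) · e^(0.0801·21/12)
= 90.1826 · e^0.140175 = 90.1826 × 1.150475 = S$103.75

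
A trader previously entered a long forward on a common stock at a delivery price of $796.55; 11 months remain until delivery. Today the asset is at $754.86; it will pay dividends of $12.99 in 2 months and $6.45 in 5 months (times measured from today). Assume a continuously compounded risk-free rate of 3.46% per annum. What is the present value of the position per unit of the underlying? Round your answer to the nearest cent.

-$36.10

PV(remaining dividends) I = 12.99·e^(−0.0346·2/12) + 6.45·e^(−0.0346·5/12) = 19.2730
Current forward F = (S − I)·e^(rT) = (754.86 − 19.2730)·e^(0.0346·11/12) = 735.5870 × 1.032225 = 759.2913
Value (long) = (F − K)·e^(−rT) = (759.2913 − 796.55) × 0.968781 = -36.0955
Value = -$36.10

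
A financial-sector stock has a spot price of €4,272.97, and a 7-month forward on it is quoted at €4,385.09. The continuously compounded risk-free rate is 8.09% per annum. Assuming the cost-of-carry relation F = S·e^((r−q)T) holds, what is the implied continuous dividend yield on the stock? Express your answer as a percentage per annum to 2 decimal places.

From F = S·e^((r−q)T): (r − q) = ln(F/S)/T
ln(4385.09/4272.97) = ln(1.026239) = 0.025901
(r − q) = 0.025901 / (7/12) = 0.044402
q = r − ln(F/S)/T = 0.0809 − 0.044402 = 0.036498
q = 3.65%

3.65%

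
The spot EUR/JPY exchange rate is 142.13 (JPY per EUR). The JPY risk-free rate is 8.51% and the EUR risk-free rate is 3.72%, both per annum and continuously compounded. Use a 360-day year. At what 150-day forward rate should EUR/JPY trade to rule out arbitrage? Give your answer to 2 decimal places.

F = S·e^((r_JPY − r_EUR)T) = 142.13 · e^((0.0851 − 0.0372) × 150/360)
= 142.13 · e^0.019958 = 142.13 × 1.020158
F = 145.00 JPY per EUR

145.00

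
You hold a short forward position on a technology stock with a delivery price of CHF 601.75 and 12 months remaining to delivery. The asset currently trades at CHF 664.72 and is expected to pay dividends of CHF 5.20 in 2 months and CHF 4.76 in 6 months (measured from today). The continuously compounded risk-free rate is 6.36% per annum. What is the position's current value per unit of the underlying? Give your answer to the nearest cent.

-CHF 90.29

PV(remaining dividends) I = 5.20·e^(−0.0636·2/12) + 4.76·e^(−0.0636·6/12) = 9.7562
Current forward F = (S − I)·e^(rT) = (664.72 − 9.7562)·e^(0.0636·12/12) = 654.9638 × 1.065666 = 697.9727
Value (long) = (F − K)·e^(−rT) = (697.9727 − 601.75) × 0.938380 = 90.2935
Short position value = −(long value) = -CHF 90.29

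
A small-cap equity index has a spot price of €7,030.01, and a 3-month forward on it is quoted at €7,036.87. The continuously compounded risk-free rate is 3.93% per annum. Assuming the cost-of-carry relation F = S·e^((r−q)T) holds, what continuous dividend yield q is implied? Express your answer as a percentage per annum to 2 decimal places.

3.54%

From F = S·e^((r−q)T): (r − q) = ln(F/S)/T
ln(7036.87/7030.01) = ln(1.000976) = 0.000976
(r − q) = 0.000976 / (3/12) = 0.003904
q = r − ln(F/S)/T = 0.0393 − 0.003904 = 0.035396
q = 3.54%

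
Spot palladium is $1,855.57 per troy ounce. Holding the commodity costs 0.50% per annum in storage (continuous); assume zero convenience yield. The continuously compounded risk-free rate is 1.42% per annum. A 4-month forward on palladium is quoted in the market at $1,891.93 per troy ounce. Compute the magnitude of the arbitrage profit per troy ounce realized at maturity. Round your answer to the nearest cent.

$24.45 per troy ounce

Fair forward: F* = S·e^(carry·T), with carry = (r + u) = 0.0142 + 0.0050 = 0.0192
F* = 1855.57 · e^(0.0192 × 4/12) = 1855.57 · e^0.00640000 = 1855.57 × 1.00642052 = $1867.4837
Market $1891.93 > fair $1867.4837: forward overpriced → cash-and-carry (buy spot, short the forward).
At maturity, profit = |F_mkt − F*| = |1891.93 − 1867.4837| = $24.45 per troy ounce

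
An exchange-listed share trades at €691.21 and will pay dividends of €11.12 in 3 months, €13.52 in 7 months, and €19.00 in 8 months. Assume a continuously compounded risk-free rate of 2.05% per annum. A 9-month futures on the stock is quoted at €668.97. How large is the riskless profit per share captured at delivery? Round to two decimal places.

€10.88 per share

PV(dividends) I = 11.12·e^(−0.0205·3/12) + 13.52·e^(−0.0205·7/12) + 19.00·e^(−0.0205·8/12) = 43.1645
Fair futures F* = (S − I)·e^(rT) = (691.21 − 43.1645)·e^0.015375 = 648.0455 × 1.015494 = 658.0863
Market €668.97 > fair 658.0863: forward overpriced → cash-and-carry (borrow at r, buy the stock and collect the dividends, short the forward).
Profit at T = |F_mkt − F*| = |668.97 − 658.0863| = €10.88 per share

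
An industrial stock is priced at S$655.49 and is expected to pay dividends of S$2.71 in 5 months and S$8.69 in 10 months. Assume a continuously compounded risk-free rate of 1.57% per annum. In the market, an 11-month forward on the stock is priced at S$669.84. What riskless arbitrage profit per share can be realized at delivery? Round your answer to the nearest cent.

S$16.28 per share

PV(dividends) I = 2.71·e^(−0.0157·5/12) + 8.69·e^(−0.0157·10/12) = 11.2694
Fair forward F* = (S − I)·e^(rT) = (655.49 − 11.2694)·e^0.014392 = 644.2206 × 1.014496 = 653.5592
Market S$669.84 > fair 653.5592: forward overpriced → cash-and-carry (borrow at r, buy the stock and collect the dividends, short the forward).
Profit at T = |F_mkt − F*| = |669.84 − 653.5592| = S$16.28 per share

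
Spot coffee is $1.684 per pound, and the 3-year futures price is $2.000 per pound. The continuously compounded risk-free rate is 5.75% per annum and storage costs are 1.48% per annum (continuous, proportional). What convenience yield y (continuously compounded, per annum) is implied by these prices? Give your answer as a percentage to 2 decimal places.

F = S·e^((r+u−y)T) ⇒ (r+u−y) = ln(F/S)/T
ln(2.000/1.684) = 0.171975; /T ⇒ 0.057325
y = r + u − ln(F/S)/T = 0.0575 + 0.0148 − 0.057325 = 0.014975
y = 1.50%

1.50%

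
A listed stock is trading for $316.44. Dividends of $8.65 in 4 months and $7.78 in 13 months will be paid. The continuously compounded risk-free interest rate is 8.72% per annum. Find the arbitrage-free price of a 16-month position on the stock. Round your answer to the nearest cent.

PV(dividends) I = 8.65·e^(−0.0872·4/12) + 7.78·e^(−0.0872·13/12)
I = 8.4022 + 7.0787 = 15.4809
F = (S − I)·e^(rT) = (316.44 − 15.4809) · e^(0.0872·16/12)
= 300.9591 · e^0.116267 = 300.9591 × 1.123296 = $338.07

$338.07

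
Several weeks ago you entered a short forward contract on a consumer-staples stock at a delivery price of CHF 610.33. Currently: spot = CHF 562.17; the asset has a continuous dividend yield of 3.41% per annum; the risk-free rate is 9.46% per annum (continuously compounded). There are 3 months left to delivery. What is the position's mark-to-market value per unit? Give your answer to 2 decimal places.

CHF 38.67

Current fair forward for the remaining 3 months: F = S·e^((r − q)·T), (r − q) = 0.0946 − 0.0341 = 0.0605
F = 562.17 · e^(0.0605 × 3/12) = 562.17 × 1.015240 = 570.7375
Value of long forward = (F − K)·e^(−rT) = (570.7375 − 610.33) · e^(−0.0946·3/12)
= -39.5925 × 0.976627 = -38.67
Short position value = −(long value) = CHF 38.67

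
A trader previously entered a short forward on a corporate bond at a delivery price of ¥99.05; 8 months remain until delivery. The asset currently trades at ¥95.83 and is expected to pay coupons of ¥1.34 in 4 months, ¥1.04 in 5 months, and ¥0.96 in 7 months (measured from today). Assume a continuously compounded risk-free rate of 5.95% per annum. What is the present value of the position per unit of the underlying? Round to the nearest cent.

PV(remaining coupons) I = 1.34·e^(−0.0595·4/12) + 1.04·e^(−0.0595·5/12) + 0.96·e^(−0.0595·7/12) = 3.2555
Current forward F = (S − I)·e^(rT) = (95.83 − 3.2555)·e^(0.0595·8/12) = 92.5745 × 1.040464 = 96.3204
Value (long) = (F − K)·e^(−rT) = (96.3204 − 99.05) × 0.961110 = -2.6234
Short position value = −(long value) = ¥2.62

¥2.62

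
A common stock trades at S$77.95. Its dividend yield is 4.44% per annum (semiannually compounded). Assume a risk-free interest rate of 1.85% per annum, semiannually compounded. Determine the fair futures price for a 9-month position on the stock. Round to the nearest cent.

F = S · (1+r/2)^(2T) / (1+q/2)^(2T)
= 77.95 × 1.013907 / 1.033484 = 77.95 × 0.981057
F = S$76.47

S$76.47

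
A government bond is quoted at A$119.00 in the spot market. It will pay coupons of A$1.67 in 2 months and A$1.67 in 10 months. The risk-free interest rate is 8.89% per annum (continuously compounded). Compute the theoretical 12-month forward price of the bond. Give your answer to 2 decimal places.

A$126.57

PV(coupons) I = 1.67·e^(−0.0889·2/12) + 1.67·e^(−0.0889·10/12)
I = 1.6454 + 1.5508 = 3.1962
F = (S − I)·e^(rT) = (119.00 − 3.1962) · e^(0.0889·12/12)
= 115.8038 · e^0.088900 = 115.8038 × 1.092971 = A$126.57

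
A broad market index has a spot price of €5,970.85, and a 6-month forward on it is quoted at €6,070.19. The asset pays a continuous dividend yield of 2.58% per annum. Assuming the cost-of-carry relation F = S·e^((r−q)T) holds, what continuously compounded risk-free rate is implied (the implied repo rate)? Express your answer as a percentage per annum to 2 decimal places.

From F = S·e^((r−q)T): (r − q) = ln(F/S)/T
ln(6070.19/5970.85) = ln(1.016637) = 0.016500
(r − q) = 0.016500 / (6/12) = 0.033000
r = ln(F/S)/T + q = 0.033000 + 0.0258 = 0.058800
r = 5.88%

5.88%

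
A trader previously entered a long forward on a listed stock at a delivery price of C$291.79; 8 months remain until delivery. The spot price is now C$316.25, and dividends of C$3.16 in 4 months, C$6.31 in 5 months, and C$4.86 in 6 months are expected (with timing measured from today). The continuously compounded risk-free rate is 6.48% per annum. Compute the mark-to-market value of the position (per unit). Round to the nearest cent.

C$22.86

PV(remaining dividends) I = 3.16·e^(−0.0648·4/12) + 6.31·e^(−0.0648·5/12) + 4.86·e^(−0.0648·6/12) = 13.9394
Current forward F = (S − I)·e^(rT) = (316.25 − 13.9394)·e^(0.0648·8/12) = 302.3106 × 1.044147 = 315.6567
Value (long) = (F − K)·e^(−rT) = (315.6567 − 291.79) × 0.957720 = 22.8576
Value = C$22.86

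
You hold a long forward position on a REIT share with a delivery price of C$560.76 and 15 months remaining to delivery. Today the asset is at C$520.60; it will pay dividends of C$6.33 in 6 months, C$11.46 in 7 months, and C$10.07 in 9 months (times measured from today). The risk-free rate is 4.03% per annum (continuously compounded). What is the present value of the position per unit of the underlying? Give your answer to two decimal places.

-C$39.78

PV(remaining dividends) I = 6.33·e^(−0.0403·6/12) + 11.46·e^(−0.0403·7/12) + 10.07·e^(−0.0403·9/12) = 27.1677
Current forward F = (S − I)·e^(rT) = (520.60 − 27.1677)·e^(0.0403·15/12) = 493.4323 × 1.051665 = 518.9255
Value (long) = (F − K)·e^(−rT) = (518.9255 − 560.76) × 0.950873 = -39.7793
Value = -C$39.78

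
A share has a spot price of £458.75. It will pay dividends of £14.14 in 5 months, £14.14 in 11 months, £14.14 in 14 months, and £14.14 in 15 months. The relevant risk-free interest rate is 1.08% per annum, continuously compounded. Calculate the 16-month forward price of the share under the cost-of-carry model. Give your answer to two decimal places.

PV(dividends) I = 14.14·e^(−0.0108·5/12) + 14.14·e^(−0.0108·11/12) + 14.14·e^(−0.0108·14/12) + 14.14·e^(−0.0108·15/12)
I = 14.0765 + 14.0007 + 13.9630 + 13.9504 = 55.9906
F = (S − I)·e^(rT) = (458.75 − 55.9906) · e^(0.0108·16/12)
= 402.7594 · e^0.014400 = 402.7594 × 1.014504 = £408.60

£408.60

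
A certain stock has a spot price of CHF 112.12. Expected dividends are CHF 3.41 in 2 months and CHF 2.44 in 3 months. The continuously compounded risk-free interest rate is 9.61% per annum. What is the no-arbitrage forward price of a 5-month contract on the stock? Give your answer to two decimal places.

CHF 110.73

PV(dividends) I = 3.41·e^(−0.0961·2/12) + 2.44·e^(−0.0961·3/12)
I = 3.3558 + 2.3821 = 5.7379
F = (S − I)·e^(rT) = (112.12 − 5.7379) · e^(0.0961·5/12)
= 106.3821 · e^0.040042 = 106.3821 × 1.040854 = CHF 110.73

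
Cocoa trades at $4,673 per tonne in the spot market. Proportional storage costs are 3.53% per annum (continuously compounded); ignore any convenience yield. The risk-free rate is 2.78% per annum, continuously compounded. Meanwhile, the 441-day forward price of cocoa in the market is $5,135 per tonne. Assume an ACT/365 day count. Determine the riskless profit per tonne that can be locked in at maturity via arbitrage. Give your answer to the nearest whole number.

$92 per tonne

Fair forward: F* = S·e^(carry·T), with carry = (r + u) = 0.0278 + 0.0353 = 0.0631
F* = 4673 · e^(0.0631 × 441/365) = 4673 · e^0.076239 = 4673 × 1.079220 = $5043.1951
Market $5135 > fair $5043.1951: forward overpriced → cash-and-carry (buy spot, short the forward).
At maturity, profit = |F_mkt − F*| = |5135 − 5043.1951| = $92 per tonne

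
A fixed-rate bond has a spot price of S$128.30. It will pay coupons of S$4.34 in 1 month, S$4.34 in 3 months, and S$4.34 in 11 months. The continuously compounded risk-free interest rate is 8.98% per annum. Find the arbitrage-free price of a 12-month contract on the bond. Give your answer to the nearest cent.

PV(coupons) I = 4.34·e^(−0.0898·1/12) + 4.34·e^(−0.0898·3/12) + 4.34·e^(−0.0898·11/12)
I = 4.3076 + 4.2437 + 3.9971 = 12.5484
F = (S − I)·e^(rT) = (128.30 − 12.5484) · e^(0.0898·12/12)
= 115.7516 · e^0.089800 = 115.7516 × 1.093955 = S$126.63

S$126.63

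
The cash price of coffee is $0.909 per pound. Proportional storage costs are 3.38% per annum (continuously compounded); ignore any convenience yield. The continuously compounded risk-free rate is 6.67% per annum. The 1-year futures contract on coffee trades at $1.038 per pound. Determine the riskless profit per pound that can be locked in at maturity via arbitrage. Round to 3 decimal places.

Fair futures: F* = S·e^(carry·T), with carry = (r + u) = 0.0667 + 0.0338 = 0.1005
F* = 0.909 · e^(0.1005 × 1) = 0.909 · e^0.100500 = 0.909 × 1.105724 = $1.0051
Market $1.038 > fair $1.0051: forward overpriced → cash-and-carry (buy spot, short the forward).
At maturity, profit = |F_mkt − F*| = |1.038 − 1.0051| = $0.033 per pound

$0.033 per pound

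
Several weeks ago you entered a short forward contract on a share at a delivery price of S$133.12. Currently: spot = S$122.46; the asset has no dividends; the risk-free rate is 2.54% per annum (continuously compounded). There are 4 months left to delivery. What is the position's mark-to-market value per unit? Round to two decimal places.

S$9.54

Current fair forward for the remaining 4 months: F = S·e^(r·T), r = 0.0254
F = 122.46 · e^(0.0254 × 4/12) = 122.46 × 1.008503 = 123.5013
Value of long forward = (F − K)·e^(−rT) = (123.5013 − 133.12) · e^(−0.0254·4/12)
= -9.6187 × 0.991569 = -9.54
Short position value = −(long value) = S$9.54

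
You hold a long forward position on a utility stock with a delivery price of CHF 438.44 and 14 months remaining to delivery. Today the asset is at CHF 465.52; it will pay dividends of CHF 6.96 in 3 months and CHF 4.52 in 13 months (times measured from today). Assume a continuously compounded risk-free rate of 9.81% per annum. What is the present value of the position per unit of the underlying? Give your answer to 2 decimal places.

CHF 63.64

PV(remaining dividends) I = 6.96·e^(−0.0981·3/12) + 4.52·e^(−0.0981·13/12) = 10.8557
Current forward F = (S − I)·e^(rT) = (465.52 − 10.8557)·e^(0.0981·14/12) = 454.6643 × 1.121257 = 509.7955
Value (long) = (F − K)·e^(−rT) = (509.7955 − 438.44) × 0.891857 = 63.6389
Value = CHF 63.64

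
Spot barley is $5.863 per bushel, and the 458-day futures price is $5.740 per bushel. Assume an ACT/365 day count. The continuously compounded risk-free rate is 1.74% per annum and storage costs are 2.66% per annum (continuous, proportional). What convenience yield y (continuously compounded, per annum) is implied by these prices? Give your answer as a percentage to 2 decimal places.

F = S·e^((r+u−y)T) ⇒ (r+u−y) = ln(F/S)/T
ln(5.740/5.863) = -0.021202; /T ⇒ -0.016897
y = r + u − ln(F/S)/T = 0.0174 + 0.0266 + 0.016897 = 0.060897
y = 6.09%

6.09%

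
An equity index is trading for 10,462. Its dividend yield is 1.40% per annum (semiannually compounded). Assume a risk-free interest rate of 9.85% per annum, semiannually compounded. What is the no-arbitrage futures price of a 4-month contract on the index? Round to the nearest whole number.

10,753

F = S · (1+r/2)^(2T) / (1+q/2)^(2T)
= 10462 × 1.032570 / 1.004661 = 10462 × 1.027780
F = 10,753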